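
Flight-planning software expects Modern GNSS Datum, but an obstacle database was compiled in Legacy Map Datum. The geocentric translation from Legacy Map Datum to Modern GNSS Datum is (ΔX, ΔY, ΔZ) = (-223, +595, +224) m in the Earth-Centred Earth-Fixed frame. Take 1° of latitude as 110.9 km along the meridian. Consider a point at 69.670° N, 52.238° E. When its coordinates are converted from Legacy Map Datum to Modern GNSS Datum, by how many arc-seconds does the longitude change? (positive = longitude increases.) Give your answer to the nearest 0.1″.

Δλ = 50.5″

sin φ = 0.937707, cos φ = 0.347427, sin λ = 0.790561, cos λ = 0.612383.
East component: ΔE = −sin λ·ΔX + cos λ·ΔY = −(0.790561)(-223) + (0.612383)(595) = 540.66 m.
1° of latitude spans 110900 m; at latitude φ, 1° of longitude spans that × cos φ = 38529.6 m, so Δλ = 540.66 / 38529.6 × 3600 = 50.517″.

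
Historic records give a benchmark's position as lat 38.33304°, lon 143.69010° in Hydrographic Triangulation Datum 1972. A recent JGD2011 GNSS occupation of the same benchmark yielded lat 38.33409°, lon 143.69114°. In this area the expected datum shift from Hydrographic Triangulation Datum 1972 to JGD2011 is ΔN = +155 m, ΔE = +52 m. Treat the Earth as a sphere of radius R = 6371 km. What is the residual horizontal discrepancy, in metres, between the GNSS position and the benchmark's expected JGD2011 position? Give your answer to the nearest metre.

54 m

Observed coordinate differences: Δφ = +0.00105°, Δλ = +0.00104°.
Converting to metres (1° lat = 111195 m, cos φ = 0.784419): observed ΔN = 116.8 m, observed ΔE = 90.7 m.
Subtracting the expected shift leaves a residual of 116.8 − (155) = -38.2 m north and 90.7 − (52) = 38.7 m east.
Residual distance = √((-38.2)² + 38.7²) = 54.4 m.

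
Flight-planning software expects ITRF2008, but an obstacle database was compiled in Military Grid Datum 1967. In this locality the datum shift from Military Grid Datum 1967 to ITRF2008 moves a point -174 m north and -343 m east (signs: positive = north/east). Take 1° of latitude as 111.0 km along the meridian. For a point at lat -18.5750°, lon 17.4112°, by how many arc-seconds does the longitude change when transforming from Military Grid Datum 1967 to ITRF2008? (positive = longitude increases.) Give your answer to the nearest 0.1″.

At latitude -18.5750°, cos φ = 0.947907.
1° of longitude at this latitude = 111.0 × cos φ = 105.22 km, so Δλ = -343.0 / 105217.7 = -0.0032599° = -11.736″.

Δλ = -11.7″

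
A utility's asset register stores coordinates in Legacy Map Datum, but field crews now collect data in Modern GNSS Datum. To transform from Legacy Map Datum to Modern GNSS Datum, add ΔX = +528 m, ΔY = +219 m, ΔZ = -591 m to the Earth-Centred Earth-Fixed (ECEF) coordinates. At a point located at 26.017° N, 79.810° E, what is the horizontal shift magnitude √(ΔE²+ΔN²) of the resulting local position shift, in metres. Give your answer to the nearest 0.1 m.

The local east axis at (φ, λ) is (−sin λ, cos λ, 0), so ΔE = −sin(79.810°)·528 + cos(79.810°)·219 = -480.93 m.
The local north axis is (−sin φ cos λ, −sin φ sin λ, cos φ), giving ΔN = -40.973 − 94.546 − 531.110 = -666.63 m.
Horizontal magnitude = √(ΔE² + ΔN²) = √((-480.93)² + (-666.63)²) = 822.00 m.

822.0 m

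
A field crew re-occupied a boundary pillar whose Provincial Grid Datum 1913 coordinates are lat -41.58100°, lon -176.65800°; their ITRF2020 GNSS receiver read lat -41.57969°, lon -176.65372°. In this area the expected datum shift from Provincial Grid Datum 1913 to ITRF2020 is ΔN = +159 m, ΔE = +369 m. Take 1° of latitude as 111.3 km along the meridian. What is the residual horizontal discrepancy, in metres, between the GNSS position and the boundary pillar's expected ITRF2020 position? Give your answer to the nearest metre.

Observed coordinate differences: Δφ = +0.00131°, Δλ = +0.00428°.
Converting to metres (1° lat = 111300 m, cos φ = 0.748018): observed ΔN = 145.8 m, observed ΔE = 356.3 m.
Subtracting the expected shift leaves a residual of 145.8 − (159) = -13.2 m north and 356.3 − (369) = -12.7 m east.
Residual distance = √((-13.2)² + (-12.7)²) = 18.3 m.

18 m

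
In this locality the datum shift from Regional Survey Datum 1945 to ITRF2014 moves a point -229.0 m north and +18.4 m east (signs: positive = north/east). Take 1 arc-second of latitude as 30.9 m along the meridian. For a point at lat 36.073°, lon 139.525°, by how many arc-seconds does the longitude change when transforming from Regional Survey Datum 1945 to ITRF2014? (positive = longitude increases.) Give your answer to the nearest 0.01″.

At latitude 36.073°, cos φ = 0.808267.
1″ of longitude at this latitude = 30.90 × cos φ = 24.9755 m, so Δλ = 18.4 / 24.9755 = 0.737″.

Δλ = 0.74″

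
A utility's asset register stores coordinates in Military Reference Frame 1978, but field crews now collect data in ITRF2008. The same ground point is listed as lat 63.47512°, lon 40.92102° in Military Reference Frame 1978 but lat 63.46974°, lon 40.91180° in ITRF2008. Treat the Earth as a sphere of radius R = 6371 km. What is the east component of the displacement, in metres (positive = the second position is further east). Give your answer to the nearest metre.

Δφ = 63.46974° − 63.47512° = -0.00538°; Δλ = 40.91180° − 40.92102° = -0.00922°.
1° along a meridian = πR/180 = 111195 m.
ΔN = Δφ × 111195 = -598.2 m; ΔE = Δλ × 111195 × cos(63.47512°) = -0.00922 × 111195 × 0.446586 = -457.8 m.

ΔE = -458 m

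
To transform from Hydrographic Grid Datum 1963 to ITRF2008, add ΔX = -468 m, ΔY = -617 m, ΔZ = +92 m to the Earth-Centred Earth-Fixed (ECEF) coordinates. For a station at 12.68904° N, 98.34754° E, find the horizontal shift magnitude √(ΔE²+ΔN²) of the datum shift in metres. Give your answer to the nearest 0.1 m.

The local east axis at (φ, λ) is (−sin λ, cos λ, 0), so ΔE = −sin(98.34754°)·(-468) + cos(98.34754°)·(-617) = 552.62 m.
The local north axis is (−sin φ cos λ, −sin φ sin λ, cos φ), giving ΔN = -14.924 + 134.094 + 89.753 = 208.92 m.
Horizontal magnitude = √(ΔE² + ΔN²) = √(552.62² + 208.92²) = 590.79 m.

590.8 m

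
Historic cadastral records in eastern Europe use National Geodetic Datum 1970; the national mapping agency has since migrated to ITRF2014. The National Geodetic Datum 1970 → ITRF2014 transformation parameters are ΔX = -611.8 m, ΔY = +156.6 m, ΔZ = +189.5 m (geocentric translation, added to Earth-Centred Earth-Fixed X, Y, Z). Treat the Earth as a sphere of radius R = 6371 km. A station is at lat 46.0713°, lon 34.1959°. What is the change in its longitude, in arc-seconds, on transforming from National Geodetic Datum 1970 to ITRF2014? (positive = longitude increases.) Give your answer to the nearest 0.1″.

sin φ = 0.720204, cos φ = 0.693763, sin λ = 0.562024, cos λ = 0.827121.
East component: ΔE = −sin λ·ΔX + cos λ·ΔY = −(0.562024)(-611.8) + (0.827121)(156.6) = 473.37 m.
1° of latitude spans πR/180 = 111195 m; at latitude φ, 1° of longitude spans that × cos φ = 77142.9 m, so Δλ = 473.37 / 77142.9 × 3600 = 22.091″.

Δλ = 22.1″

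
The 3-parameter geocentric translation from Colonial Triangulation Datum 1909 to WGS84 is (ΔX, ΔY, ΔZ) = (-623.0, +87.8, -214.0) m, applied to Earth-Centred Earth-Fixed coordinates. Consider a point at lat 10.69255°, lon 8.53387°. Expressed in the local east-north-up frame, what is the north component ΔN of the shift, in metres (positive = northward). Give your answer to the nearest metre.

ΔN = -98 m

At φ = 10.69255°, λ = 8.53387°: sin φ = 0.185539, cos φ = 0.982637, sin λ = 0.148394, cos λ = 0.988928.
ΔN = −sin φ cos λ·ΔX − sin φ sin λ·ΔY + cos φ·ΔZ = −(0.185539)(0.988928)(-623.0) − (0.185539)(0.148394)(87.8) + (0.982637)(-214.0) = -98.39 m.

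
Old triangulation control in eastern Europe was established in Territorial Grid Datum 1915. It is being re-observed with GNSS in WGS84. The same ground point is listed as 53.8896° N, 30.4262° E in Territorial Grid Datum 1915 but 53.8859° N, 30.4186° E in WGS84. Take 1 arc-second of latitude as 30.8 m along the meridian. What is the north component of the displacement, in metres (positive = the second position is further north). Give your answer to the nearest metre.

ΔN = -410 m

Δφ = 53.8859° − 53.8896° = -0.0037°; Δλ = 30.4186° − 30.4262° = -0.0076°.
1° of latitude = 3600 × 30.80 = 110880 m.
ΔN = Δφ × 110880 = -410.3 m; ΔE = Δλ × 110880 × cos(53.8896°) = -0.0076 × 110880 × 0.589343 = -496.6 m.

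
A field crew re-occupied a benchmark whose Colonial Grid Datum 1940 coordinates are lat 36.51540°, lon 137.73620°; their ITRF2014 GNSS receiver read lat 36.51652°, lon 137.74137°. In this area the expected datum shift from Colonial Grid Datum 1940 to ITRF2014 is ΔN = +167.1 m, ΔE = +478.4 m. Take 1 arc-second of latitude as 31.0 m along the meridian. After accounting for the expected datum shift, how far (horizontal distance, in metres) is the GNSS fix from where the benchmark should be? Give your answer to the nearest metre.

Observed coordinate differences: Δφ = +0.00112°, Δλ = +0.00517°.
Converting to metres (1° lat = 111600 m, cos φ = 0.803697): observed ΔN = 125.0 m, observed ΔE = 463.7 m.
Subtracting the expected shift leaves a residual of 125.0 − (167.1) = -42.1 m north and 463.7 − (478.4) = -14.7 m east.
Residual distance = √((-42.1)² + (-14.7)²) = 44.6 m.

45 m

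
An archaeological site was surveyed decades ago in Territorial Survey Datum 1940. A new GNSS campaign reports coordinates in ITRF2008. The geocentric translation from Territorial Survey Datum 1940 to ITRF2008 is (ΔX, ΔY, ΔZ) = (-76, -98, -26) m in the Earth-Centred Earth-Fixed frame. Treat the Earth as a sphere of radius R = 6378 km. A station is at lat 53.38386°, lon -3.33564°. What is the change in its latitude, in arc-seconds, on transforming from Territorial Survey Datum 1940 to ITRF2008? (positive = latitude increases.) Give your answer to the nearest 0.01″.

sin φ = 0.802649, cos φ = 0.596451, sin λ = -0.058185, cos λ = 0.998306.
North component: ΔN = −sin φ cos λ·ΔX − sin φ sin λ·ΔY + cos φ·ΔZ = −(0.802649)(0.998306)(-76) − (0.802649)(-0.058185)(-98) + (0.596451)(-26) = 40.81 m.
1° of latitude spans πR/180 = 111317 m, so Δφ = 40.81 / 111317 × 3600 = 1.320″.

Δφ = 1.32″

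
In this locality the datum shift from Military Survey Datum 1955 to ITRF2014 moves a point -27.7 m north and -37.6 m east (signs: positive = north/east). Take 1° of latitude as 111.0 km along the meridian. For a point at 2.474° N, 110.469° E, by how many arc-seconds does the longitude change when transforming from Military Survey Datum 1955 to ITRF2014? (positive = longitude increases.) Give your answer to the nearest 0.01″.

Δλ = -1.22″

At latitude 2.474°, cos φ = 0.999068.
1° of longitude at this latitude = 111.0 × cos φ = 110.90 km, so Δλ = -37.6 / 110896.5 = -0.0003391° = -1.221″.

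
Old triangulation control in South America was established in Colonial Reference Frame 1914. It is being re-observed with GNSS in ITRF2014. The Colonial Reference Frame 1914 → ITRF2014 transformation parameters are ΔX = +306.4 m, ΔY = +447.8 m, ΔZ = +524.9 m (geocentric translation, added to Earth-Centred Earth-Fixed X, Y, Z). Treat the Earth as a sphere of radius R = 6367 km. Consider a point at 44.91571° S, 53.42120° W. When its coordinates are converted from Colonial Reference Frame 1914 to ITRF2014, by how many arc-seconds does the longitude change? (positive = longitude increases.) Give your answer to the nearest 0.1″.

Δλ = 23.5″

sin φ = -0.706066, cos φ = 0.708146, sin λ = -0.803038, cos λ = 0.595928.
East component: ΔE = −sin λ·ΔX + cos λ·ΔY = −(-0.803038)(306.4) + (0.595928)(447.8) = 512.91 m.
1° of latitude spans πR/180 = 111125 m; at latitude φ, 1° of longitude spans that × cos φ = 78692.8 m, so Δλ = 512.91 / 78692.8 × 3600 = 23.464″.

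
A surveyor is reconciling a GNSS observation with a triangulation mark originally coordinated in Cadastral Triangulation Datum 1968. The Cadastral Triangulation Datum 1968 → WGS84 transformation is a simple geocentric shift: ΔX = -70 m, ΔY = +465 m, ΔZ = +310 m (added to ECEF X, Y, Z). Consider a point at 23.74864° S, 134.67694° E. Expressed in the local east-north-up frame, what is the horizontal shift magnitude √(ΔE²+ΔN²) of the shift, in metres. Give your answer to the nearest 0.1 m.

517.3 m

The local east axis at (φ, λ) is (−sin λ, cos λ, 0), so ΔE = −sin(134.67694°)·(-70) + cos(134.67694°)·465 = -277.17 m.
The local north axis is (−sin φ cos λ, −sin φ sin λ, cos φ), giving ΔN = 19.821 + 133.162 + 283.750 = 436.73 m.
Horizontal magnitude = √(ΔE² + ΔN²) = √((-277.17)² + 436.73²) = 517.26 m.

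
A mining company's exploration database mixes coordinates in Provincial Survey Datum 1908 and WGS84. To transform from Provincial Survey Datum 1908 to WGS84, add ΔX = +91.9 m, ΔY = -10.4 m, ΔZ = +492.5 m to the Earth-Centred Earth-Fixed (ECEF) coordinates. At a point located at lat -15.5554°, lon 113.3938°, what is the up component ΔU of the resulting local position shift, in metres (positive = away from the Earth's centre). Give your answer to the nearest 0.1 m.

At φ = -15.5554°, λ = 113.3938°: sin φ = -0.268170, cos φ = 0.963372, sin λ = 0.917798, cos λ = -0.397049.
ΔU = cos φ cos λ·ΔX + cos φ sin λ·ΔY + sin φ·ΔZ = (0.963372)(-0.397049)(91.9) + (0.963372)(0.917798)(-10.4) + (-0.268170)(492.5) = -176.42 m.

ΔU = -176.4 m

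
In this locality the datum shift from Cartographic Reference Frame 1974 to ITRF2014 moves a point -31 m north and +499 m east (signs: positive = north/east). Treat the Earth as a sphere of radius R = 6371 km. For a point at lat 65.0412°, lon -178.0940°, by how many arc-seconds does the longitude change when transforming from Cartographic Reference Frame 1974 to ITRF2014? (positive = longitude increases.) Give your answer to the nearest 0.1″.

At latitude 65.0412°, cos φ = 0.421966.
One radian of longitude at latitude φ spans R cos φ, so Δλ = ΔE / (R cos φ) = 499.0 / (6371000 × 0.421966) = 1.8562e-04 rad = 38.286″.

Δλ = 38.3″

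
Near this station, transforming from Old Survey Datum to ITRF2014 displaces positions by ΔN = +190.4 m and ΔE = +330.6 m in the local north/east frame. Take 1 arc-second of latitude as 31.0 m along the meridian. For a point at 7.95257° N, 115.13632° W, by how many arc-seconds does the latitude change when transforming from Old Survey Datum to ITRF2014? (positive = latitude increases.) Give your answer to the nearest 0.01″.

1″ of latitude = 31.00 m, so Δφ = 190.4 / 31.00 = 6.142″.

Δφ = 6.14″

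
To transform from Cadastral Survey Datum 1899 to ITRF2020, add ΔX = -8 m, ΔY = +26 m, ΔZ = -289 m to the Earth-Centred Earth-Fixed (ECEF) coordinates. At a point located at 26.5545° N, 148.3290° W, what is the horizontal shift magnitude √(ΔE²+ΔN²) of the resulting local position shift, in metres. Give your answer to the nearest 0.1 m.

The local east axis at (φ, λ) is (−sin λ, cos λ, 0), so ΔE = −sin(-148.3290°)·(-8) + cos(-148.3290°)·26 = -26.33 m.
The local north axis is (−sin φ cos λ, −sin φ sin λ, cos φ), giving ΔN = -3.044 + 6.103 − 258.513 = -255.45 m.
Horizontal magnitude = √(ΔE² + ΔN²) = √((-26.33)² + (-255.45)²) = 256.81 m.

256.8 m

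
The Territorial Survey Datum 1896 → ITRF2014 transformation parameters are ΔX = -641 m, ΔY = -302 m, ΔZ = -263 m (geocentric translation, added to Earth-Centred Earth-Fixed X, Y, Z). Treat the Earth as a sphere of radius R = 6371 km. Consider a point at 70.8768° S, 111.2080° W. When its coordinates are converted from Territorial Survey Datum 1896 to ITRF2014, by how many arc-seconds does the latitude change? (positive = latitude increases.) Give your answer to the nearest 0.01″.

Δφ = 12.92″

sin φ = -0.944816, cos φ = 0.327600, sin λ = -0.932273, cos λ = -0.361755.
North component: ΔN = −sin φ cos λ·ΔX − sin φ sin λ·ΔY + cos φ·ΔZ = −(-0.944816)(-0.361755)(-641) − (-0.944816)(-0.932273)(-302) + (0.327600)(-263) = 398.94 m.
1° of latitude spans πR/180 = 111195 m, so Δφ = 398.94 / 111195 × 3600 = 12.916″.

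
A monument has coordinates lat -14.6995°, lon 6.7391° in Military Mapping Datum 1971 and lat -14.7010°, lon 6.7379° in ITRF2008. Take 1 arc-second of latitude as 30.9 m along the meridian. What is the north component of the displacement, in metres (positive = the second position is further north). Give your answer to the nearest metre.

Δφ = -14.7010° − -14.6995° = -0.0015°; Δλ = 6.7379° − 6.7391° = -0.0012°.
1° of latitude = 3600 × 30.90 = 111240 m.
ΔN = Δφ × 111240 = -166.9 m; ΔE = Δλ × 111240 × cos(-14.6995°) = -0.0012 × 111240 × 0.967270 = -129.1 m.

ΔN = -167 m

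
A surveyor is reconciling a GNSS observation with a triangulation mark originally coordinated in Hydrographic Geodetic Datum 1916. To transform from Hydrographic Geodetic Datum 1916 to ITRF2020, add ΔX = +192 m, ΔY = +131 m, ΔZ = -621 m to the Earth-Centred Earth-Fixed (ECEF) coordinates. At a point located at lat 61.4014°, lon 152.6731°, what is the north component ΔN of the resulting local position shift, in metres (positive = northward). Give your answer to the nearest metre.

ΔN = -200 m

The local north axis is (−sin φ cos λ, −sin φ sin λ, cos φ), giving ΔN = 149.762 − 52.801 − 297.254 = -200.29 m.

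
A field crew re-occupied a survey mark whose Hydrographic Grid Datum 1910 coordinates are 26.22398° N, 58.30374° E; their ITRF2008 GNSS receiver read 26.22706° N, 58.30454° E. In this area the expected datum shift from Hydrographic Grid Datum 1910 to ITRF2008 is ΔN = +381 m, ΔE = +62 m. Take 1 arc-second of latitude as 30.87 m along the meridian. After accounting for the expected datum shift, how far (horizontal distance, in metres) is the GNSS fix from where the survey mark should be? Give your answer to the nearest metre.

43 m

Observed coordinate differences: Δφ = +0.00308°, Δλ = +0.00080°.
Converting to metres (1° lat = 111132 m, cos φ = 0.897074): observed ΔN = 342.3 m, observed ΔE = 79.8 m.
Subtracting the expected shift leaves a residual of 342.3 − (381) = -38.7 m north and 79.8 − (62) = 17.8 m east.
Residual distance = √((-38.7)² + 17.8²) = 42.6 m.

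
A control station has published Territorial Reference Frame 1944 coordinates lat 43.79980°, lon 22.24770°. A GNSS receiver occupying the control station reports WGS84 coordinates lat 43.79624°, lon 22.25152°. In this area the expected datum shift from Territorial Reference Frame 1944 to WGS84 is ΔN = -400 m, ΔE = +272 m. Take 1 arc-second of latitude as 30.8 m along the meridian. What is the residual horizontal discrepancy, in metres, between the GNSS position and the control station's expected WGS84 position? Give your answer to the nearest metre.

34 m

Observed coordinate differences: Δφ = -0.00356°, Δλ = +0.00382°.
Converting to metres (1° lat = 110880 m, cos φ = 0.721763): observed ΔN = -394.7 m, observed ΔE = 305.7 m.
Subtracting the expected shift leaves a residual of -394.7 − (-400) = 5.3 m north and 305.7 − (272) = 33.7 m east.
Residual distance = √(5.3² + 33.7²) = 34.1 m.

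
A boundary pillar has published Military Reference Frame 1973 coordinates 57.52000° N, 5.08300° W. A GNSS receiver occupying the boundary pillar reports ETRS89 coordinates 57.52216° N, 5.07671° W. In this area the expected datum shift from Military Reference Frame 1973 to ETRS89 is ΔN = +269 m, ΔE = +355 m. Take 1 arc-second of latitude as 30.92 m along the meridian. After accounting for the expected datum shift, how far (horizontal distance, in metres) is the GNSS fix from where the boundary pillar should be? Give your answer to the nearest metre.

35 m

Observed coordinate differences: Δφ = +0.00216°, Δλ = +0.00629°.
Converting to metres (1° lat = 111312 m, cos φ = 0.537005): observed ΔN = 240.4 m, observed ΔE = 376.0 m.
Subtracting the expected shift leaves a residual of 240.4 − (269) = -28.6 m north and 376.0 − (355) = 21.0 m east.
Residual distance = √((-28.6)² + 21.0²) = 35.4 m.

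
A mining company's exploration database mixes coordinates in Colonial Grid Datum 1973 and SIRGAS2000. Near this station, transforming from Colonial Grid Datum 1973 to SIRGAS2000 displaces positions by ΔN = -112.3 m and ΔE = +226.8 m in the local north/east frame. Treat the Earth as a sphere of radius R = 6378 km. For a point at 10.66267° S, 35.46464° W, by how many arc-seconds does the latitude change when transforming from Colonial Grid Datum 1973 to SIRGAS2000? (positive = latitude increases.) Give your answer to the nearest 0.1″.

On a sphere of radius R, 1 rad of latitude = R, so Δφ = ΔN / R = -112.3 / 6378000 = -1.7607e-05 rad = -3.632″.

Δφ = -3.6″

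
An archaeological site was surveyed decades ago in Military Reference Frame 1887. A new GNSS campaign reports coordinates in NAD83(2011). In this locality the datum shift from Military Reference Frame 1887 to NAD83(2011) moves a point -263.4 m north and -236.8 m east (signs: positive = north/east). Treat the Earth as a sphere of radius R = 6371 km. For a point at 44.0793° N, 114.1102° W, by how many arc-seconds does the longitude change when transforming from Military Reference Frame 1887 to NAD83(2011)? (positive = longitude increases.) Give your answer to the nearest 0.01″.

At latitude 44.0793°, cos φ = 0.718378.
One radian of longitude at latitude φ spans R cos φ, so Δλ = ΔE / (R cos φ) = -236.8 / (6371000 × 0.718378) = -5.1739e-05 rad = -10.672″.

Δλ = -10.67″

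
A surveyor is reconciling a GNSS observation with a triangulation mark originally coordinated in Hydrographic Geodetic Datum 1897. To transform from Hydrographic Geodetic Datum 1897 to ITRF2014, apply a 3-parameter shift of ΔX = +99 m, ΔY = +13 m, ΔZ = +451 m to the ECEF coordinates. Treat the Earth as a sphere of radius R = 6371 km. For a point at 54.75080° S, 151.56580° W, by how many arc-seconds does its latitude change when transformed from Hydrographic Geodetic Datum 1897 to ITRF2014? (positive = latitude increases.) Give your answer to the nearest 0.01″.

Δφ = 5.96″

sin φ = -0.816650, cos φ = 0.577134, sin λ = -0.476149, cos λ = -0.879365.
North component: ΔN = −sin φ cos λ·ΔX − sin φ sin λ·ΔY + cos φ·ΔZ = −(-0.816650)(-0.879365)(99) − (-0.816650)(-0.476149)(13) + (0.577134)(451) = 184.14 m.
1° of latitude spans πR/180 = 111195 m, so Δφ = 184.14 / 111195 × 3600 = 5.962″.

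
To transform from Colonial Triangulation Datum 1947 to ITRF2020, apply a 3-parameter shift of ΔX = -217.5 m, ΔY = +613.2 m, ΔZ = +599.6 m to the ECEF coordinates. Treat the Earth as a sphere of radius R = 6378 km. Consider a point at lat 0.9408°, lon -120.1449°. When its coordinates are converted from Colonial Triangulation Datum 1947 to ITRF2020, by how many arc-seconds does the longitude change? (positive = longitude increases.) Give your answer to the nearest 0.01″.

sin φ = 0.016419, cos φ = 0.999865, sin λ = -0.864758, cos λ = -0.502189.
East component: ΔE = −sin λ·ΔX + cos λ·ΔY = −(-0.864758)(-217.5) + (-0.502189)(613.2) = -496.03 m.
1° of latitude spans πR/180 = 111317 m; at latitude φ, 1° of longitude spans that × cos φ = 111302.1 m, so Δλ = -496.03 / 111302.1 × 3600 = -16.044″.

Δλ = -16.04″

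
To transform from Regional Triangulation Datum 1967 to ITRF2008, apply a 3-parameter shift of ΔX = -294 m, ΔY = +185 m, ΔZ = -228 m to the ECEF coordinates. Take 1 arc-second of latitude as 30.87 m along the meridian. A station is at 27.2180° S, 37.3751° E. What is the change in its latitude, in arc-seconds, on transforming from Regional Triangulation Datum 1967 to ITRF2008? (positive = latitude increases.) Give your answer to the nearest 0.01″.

Δφ = -8.37″

sin φ = -0.457377, cos φ = 0.889273, sin λ = 0.607031, cos λ = 0.794679.
North component: ΔN = −sin φ cos λ·ΔX − sin φ sin λ·ΔY + cos φ·ΔZ = −(-0.457377)(0.794679)(-294) − (-0.457377)(0.607031)(185) + (0.889273)(-228) = -258.25 m.
1° of latitude spans 3600 × 30.87 = 111132 m, so Δφ = -258.25 / 111132 × 3600 = -8.366″.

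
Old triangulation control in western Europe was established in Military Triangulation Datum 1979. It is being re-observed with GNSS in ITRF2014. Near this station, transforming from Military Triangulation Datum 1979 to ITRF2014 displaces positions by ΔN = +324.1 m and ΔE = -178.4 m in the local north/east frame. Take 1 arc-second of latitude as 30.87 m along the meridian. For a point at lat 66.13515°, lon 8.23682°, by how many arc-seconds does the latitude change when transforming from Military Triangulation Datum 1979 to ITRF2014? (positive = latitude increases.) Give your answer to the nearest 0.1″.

Δφ = 10.5″

1″ of latitude = 30.87 m, so Δφ = 324.1 / 30.87 = 10.499″.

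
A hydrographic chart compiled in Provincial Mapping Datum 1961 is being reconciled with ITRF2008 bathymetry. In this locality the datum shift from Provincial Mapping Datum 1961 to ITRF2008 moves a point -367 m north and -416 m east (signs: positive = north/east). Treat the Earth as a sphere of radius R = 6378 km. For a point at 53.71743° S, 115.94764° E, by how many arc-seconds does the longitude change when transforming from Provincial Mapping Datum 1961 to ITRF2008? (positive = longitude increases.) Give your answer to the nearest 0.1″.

Δλ = -22.7″

At latitude -53.71743°, cos φ = 0.591768.
One radian of longitude at latitude φ spans R cos φ, so Δλ = ΔE / (R cos φ) = -416.0 / (6378000 × 0.591768) = -1.1022e-04 rad = -22.734″.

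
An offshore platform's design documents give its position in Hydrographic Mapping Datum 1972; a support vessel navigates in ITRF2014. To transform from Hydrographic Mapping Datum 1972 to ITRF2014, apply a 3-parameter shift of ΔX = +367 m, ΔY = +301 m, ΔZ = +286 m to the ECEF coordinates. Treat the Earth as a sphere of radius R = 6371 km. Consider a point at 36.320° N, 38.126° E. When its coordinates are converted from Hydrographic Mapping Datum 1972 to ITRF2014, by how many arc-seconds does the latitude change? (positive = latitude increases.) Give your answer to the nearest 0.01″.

Δφ = -1.64″

sin φ = 0.592294, cos φ = 0.805722, sin λ = 0.617393, cos λ = 0.786655.
North component: ΔN = −sin φ cos λ·ΔX − sin φ sin λ·ΔY + cos φ·ΔZ = −(0.592294)(0.786655)(367) − (0.592294)(0.617393)(301) + (0.805722)(286) = -50.63 m.
1° of latitude spans πR/180 = 111195 m, so Δφ = -50.63 / 111195 × 3600 = -1.639″.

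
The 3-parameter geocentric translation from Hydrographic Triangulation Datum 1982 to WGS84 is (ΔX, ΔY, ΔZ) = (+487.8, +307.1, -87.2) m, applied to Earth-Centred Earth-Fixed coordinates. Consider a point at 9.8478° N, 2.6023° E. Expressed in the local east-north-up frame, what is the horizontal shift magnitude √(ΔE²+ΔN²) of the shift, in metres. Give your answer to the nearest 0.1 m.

332.4 m

At φ = 9.8478°, λ = 2.6023°: sin φ = 0.171032, cos φ = 0.985266, sin λ = 0.045403, cos λ = 0.998969.
ΔE = −sin λ·ΔX + cos λ·ΔY = −(0.045403)·(487.8) + (0.998969)·(307.1) = 284.64 m.
ΔN = −sin φ cos λ·ΔX − sin φ sin λ·ΔY + cos φ·ΔZ = −(0.171032)(0.998969)(487.8) − (0.171032)(0.045403)(307.1) + (0.985266)(-87.2) = -171.64 m.
Horizontal magnitude = √(ΔE² + ΔN²) = √(284.64² + (-171.64)²) = 332.38 m.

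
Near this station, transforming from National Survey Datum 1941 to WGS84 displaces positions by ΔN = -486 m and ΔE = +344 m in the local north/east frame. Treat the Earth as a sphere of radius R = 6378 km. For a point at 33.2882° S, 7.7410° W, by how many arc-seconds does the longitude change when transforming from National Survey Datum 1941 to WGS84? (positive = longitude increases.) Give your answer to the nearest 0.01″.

Δλ = 13.31″

At latitude -33.2882°, cos φ = 0.835920.
One radian of longitude at latitude φ spans R cos φ, so Δλ = ΔE / (R cos φ) = 344.0 / (6378000 × 0.835920) = 6.4522e-05 rad = 13.309″.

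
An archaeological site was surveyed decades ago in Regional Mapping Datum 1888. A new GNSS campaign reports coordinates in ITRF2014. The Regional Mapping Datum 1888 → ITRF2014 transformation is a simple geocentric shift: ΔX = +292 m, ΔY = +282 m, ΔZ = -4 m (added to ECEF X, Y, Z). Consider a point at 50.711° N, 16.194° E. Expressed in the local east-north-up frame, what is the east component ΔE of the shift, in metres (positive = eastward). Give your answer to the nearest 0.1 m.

ΔE = 189.4 m

The local east axis at (φ, λ) is (−sin λ, cos λ, 0), so ΔE = −sin(16.194°)·292 + cos(16.194°)·282 = 189.38 m.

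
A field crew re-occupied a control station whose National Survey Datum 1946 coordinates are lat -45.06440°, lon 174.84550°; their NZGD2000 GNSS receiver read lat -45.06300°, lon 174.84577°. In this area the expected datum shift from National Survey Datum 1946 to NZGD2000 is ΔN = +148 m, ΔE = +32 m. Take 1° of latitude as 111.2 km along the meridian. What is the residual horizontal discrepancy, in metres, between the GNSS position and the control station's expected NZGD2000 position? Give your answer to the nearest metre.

Observed coordinate differences: Δφ = +0.00140°, Δλ = +0.00027°.
Converting to metres (1° lat = 111200 m, cos φ = 0.706312): observed ΔN = 155.7 m, observed ΔE = 21.2 m.
Subtracting the expected shift leaves a residual of 155.7 − (148) = 7.7 m north and 21.2 − (32) = -10.8 m east.
Residual distance = √(7.7² + (-10.8)²) = 13.2 m.

13 m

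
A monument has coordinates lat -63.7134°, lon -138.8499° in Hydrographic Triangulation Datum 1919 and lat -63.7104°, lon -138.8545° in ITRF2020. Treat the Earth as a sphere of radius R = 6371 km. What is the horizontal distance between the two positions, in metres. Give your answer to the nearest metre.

403 m

Δφ = -63.7104° − -63.7134° = +0.0030°; Δλ = -138.8545° − -138.8499° = -0.0046°.
1° along a meridian = πR/180 = 111195 m.
ΔN = Δφ × 111195 = 333.6 m; ΔE = Δλ × 111195 × cos(-63.7134°) = -0.0046 × 111195 × 0.442862 = -226.5 m.
Distance = √(ΔE² + ΔN²) = √((-226.5)² + 333.6²) = 403.2 m.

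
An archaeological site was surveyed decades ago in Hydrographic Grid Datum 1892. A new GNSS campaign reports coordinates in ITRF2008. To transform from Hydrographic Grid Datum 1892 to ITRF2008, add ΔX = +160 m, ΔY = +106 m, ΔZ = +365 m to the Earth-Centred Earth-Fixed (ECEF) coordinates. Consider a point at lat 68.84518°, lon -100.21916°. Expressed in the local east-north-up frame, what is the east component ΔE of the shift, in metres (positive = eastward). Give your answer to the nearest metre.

ΔE = 139 m

The local east axis at (φ, λ) is (−sin λ, cos λ, 0), so ΔE = −sin(-100.21916°)·160 + cos(-100.21916°)·106 = 138.66 m.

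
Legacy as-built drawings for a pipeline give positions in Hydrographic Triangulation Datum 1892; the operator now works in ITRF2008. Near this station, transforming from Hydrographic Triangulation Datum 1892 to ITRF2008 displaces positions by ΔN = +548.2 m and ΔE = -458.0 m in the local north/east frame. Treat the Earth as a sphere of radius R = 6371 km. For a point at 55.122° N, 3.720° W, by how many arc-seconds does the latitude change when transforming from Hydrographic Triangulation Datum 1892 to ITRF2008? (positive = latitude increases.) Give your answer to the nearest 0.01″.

On a sphere of radius R, 1 rad of latitude = R, so Δφ = ΔN / R = 548.2 / 6371000 = 8.6046e-05 rad = 17.748″.

Δφ = 17.75″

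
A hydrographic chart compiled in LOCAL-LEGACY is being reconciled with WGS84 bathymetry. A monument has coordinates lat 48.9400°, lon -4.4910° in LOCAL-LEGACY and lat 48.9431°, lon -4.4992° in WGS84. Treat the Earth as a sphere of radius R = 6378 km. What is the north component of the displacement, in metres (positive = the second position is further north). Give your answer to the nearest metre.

Δφ = 48.9431° − 48.9400° = +0.0031°; Δλ = -4.4992° − -4.4910° = -0.0082°.
1° along a meridian = πR/180 = 111317 m.
ΔN = Δφ × 111317 = 345.1 m; ΔE = Δλ × 111317 × cos(48.9400°) = -0.0082 × 111317 × 0.656849 = -599.6 m.

ΔN = 345 m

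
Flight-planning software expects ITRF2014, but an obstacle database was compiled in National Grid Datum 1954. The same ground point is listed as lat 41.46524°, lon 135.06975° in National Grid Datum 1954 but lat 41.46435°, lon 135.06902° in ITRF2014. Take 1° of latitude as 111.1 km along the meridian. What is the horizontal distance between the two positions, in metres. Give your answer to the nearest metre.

Δφ = 41.46435° − 41.46524° = -0.00089°; Δλ = 135.06902° − 135.06975° = -0.00073°.
ΔN = Δφ × 111100 = -98.9 m; ΔE = Δλ × 111100 × cos(41.46524°) = -0.00073 × 111100 × 0.749358 = -60.8 m.
Distance = √(ΔE² + ΔN²) = √((-60.8)² + (-98.9)²) = 116.1 m.

116 m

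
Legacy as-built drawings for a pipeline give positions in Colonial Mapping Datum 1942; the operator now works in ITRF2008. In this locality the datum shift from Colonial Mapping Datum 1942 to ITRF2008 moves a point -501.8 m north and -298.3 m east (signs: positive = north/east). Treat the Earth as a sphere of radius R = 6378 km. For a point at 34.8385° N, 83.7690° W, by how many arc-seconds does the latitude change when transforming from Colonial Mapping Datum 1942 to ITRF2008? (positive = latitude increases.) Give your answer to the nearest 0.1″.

On a sphere of radius R, 1 rad of latitude = R, so Δφ = ΔN / R = -501.8 / 6378000 = -7.8677e-05 rad = -16.228″.

Δφ = -16.2″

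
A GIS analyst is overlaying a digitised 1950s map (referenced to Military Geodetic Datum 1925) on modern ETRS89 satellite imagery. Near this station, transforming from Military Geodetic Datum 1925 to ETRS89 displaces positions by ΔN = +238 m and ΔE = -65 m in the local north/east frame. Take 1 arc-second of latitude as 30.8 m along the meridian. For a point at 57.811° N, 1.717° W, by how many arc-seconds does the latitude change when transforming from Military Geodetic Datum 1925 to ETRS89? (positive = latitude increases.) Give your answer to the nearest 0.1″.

1″ of latitude = 30.80 m, so Δφ = 238.0 / 30.80 = 7.727″.

Δφ = 7.7″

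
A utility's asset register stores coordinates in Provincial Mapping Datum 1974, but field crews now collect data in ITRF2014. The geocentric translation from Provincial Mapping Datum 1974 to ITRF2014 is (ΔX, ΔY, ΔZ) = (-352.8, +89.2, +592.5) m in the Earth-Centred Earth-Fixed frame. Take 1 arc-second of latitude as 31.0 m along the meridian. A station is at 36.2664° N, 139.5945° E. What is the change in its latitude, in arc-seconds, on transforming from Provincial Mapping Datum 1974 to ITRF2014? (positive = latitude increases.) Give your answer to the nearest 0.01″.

sin φ = 0.591540, cos φ = 0.806275, sin λ = 0.648193, cos λ = -0.761476.
North component: ΔN = −sin φ cos λ·ΔX − sin φ sin λ·ΔY + cos φ·ΔZ = −(0.591540)(-0.761476)(-352.8) − (0.591540)(0.648193)(89.2) + (0.806275)(592.5) = 284.60 m.
1° of latitude spans 3600 × 31.00 = 111600 m, so Δφ = 284.60 / 111600 × 3600 = 9.181″.

Δφ = 9.18″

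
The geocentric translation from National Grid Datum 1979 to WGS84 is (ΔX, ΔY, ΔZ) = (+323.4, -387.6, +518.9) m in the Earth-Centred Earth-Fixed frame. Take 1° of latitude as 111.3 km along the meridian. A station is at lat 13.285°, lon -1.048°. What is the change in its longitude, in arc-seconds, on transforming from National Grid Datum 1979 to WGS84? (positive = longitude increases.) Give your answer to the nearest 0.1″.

Δλ = -12.7″

sin φ = 0.229795, cos φ = 0.973239, sin λ = -0.018290, cos λ = 0.999833.
East component: ΔE = −sin λ·ΔX + cos λ·ΔY = −(-0.018290)(323.4) + (0.999833)(-387.6) = -381.62 m.
1° of latitude spans 111300 m; at latitude φ, 1° of longitude spans that × cos φ = 108321.5 m, so Δλ = -381.62 / 108321.5 × 3600 = -12.683″.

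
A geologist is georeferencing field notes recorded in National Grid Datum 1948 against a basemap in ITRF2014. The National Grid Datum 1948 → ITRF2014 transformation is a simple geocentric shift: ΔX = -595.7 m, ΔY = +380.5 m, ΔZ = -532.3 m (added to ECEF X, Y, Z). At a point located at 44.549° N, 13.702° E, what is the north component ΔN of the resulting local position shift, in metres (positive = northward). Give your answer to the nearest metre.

ΔN = -37 m

At φ = 44.549°, λ = 13.702°: sin φ = 0.701519, cos φ = 0.712651, sin λ = 0.236872, cos λ = 0.971541.
ΔN = −sin φ cos λ·ΔX − sin φ sin λ·ΔY + cos φ·ΔZ = −(0.701519)(0.971541)(-595.7) − (0.701519)(0.236872)(380.5) + (0.712651)(-532.3) = -36.57 m.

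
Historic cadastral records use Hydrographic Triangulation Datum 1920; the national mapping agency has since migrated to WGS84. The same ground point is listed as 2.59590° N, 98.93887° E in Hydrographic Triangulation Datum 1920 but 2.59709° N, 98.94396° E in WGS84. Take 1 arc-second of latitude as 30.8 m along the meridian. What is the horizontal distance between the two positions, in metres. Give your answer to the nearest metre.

Δφ = 2.59709° − 2.59590° = +0.00119°; Δλ = 98.94396° − 98.93887° = +0.00509°.
1° of latitude = 3600 × 30.80 = 110880 m.
ΔN = Δφ × 110880 = 131.9 m; ΔE = Δλ × 110880 × cos(2.59590°) = +0.00509 × 110880 × 0.998974 = 563.8 m.
Distance = √(ΔE² + ΔN²) = √(563.8² + 131.9²) = 579.0 m.

579 m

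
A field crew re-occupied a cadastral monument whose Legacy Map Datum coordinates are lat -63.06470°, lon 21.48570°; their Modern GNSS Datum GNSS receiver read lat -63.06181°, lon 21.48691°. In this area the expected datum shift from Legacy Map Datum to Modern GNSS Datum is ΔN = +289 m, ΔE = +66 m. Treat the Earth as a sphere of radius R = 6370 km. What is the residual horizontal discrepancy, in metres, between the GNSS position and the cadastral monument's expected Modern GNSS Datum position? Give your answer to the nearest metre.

33 m

Observed coordinate differences: Δφ = +0.00289°, Δλ = +0.00121°.
Converting to metres (1° lat = 111177 m, cos φ = 0.452984): observed ΔN = 321.3 m, observed ΔE = 60.9 m.
Subtracting the expected shift leaves a residual of 321.3 − (289) = 32.3 m north and 60.9 − (66) = -5.1 m east.
Residual distance = √(32.3² + (-5.1)²) = 32.7 m.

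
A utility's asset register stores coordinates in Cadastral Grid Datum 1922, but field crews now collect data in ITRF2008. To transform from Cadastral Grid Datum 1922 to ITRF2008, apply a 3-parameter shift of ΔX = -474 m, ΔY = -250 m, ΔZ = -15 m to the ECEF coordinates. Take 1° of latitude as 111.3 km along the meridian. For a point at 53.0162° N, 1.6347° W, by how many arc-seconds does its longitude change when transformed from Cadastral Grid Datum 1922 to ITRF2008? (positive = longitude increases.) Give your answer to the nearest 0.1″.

sin φ = 0.798806, cos φ = 0.601589, sin λ = -0.028527, cos λ = 0.999593.
East component: ΔE = −sin λ·ΔX + cos λ·ΔY = −(-0.028527)(-474) + (0.999593)(-250) = -263.42 m.
1° of latitude spans 111300 m; at latitude φ, 1° of longitude spans that × cos φ = 66956.9 m, so Δλ = -263.42 / 66956.9 × 3600 = -14.163″.

Δλ = -14.2″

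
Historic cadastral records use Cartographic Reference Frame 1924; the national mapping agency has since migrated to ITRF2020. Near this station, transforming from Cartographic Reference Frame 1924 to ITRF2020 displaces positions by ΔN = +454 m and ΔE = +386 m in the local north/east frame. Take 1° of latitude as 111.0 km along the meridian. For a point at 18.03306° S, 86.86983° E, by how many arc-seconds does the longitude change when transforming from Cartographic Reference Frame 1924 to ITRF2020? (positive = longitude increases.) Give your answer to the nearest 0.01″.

At latitude -18.03306°, cos φ = 0.950878.
1° of longitude at this latitude = 111.0 × cos φ = 105.55 km, so Δλ = 386.0 / 105547.5 = 0.0036571° = 13.166″.

Δλ = 13.17″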